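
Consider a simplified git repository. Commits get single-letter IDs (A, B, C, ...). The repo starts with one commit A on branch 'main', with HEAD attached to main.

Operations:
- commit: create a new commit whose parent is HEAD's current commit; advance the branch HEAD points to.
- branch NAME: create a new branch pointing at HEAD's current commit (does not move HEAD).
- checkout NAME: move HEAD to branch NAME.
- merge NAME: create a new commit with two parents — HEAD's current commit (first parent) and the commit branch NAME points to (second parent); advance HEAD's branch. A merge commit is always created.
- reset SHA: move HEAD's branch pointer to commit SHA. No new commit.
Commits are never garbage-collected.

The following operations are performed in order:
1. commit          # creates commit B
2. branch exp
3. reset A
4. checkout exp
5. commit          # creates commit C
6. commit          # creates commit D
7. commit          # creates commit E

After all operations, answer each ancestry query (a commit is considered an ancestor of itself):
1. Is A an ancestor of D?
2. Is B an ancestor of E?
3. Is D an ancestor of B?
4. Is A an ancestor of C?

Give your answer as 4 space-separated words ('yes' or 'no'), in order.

Answer: yes yes no yes

Derivation:
After op 1 (commit): HEAD=main@B [main=B]
After op 2 (branch): HEAD=main@B [exp=B main=B]
After op 3 (reset): HEAD=main@A [exp=B main=A]
After op 4 (checkout): HEAD=exp@B [exp=B main=A]
After op 5 (commit): HEAD=exp@C [exp=C main=A]
After op 6 (commit): HEAD=exp@D [exp=D main=A]
After op 7 (commit): HEAD=exp@E [exp=E main=A]
ancestors(D) = {A,B,C,D}; A in? yes
ancestors(E) = {A,B,C,D,E}; B in? yes
ancestors(B) = {A,B}; D in? no
ancestors(C) = {A,B,C}; A in? yes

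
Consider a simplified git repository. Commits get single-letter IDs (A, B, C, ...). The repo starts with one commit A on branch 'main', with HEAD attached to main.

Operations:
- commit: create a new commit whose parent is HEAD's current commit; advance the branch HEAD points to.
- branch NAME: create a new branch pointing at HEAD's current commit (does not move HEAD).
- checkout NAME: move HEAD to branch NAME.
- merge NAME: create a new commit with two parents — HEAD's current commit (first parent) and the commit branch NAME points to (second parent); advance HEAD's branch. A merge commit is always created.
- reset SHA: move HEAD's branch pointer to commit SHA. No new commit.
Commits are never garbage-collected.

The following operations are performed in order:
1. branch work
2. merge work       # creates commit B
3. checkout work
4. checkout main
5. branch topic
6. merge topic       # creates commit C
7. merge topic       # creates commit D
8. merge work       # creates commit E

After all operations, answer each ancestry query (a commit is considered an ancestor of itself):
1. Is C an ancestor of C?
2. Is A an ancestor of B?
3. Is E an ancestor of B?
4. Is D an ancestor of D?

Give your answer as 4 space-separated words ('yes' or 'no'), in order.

Answer: yes yes no yes

Derivation:
After op 1 (branch): HEAD=main@A [main=A work=A]
After op 2 (merge): HEAD=main@B [main=B work=A]
After op 3 (checkout): HEAD=work@A [main=B work=A]
After op 4 (checkout): HEAD=main@B [main=B work=A]
After op 5 (branch): HEAD=main@B [main=B topic=B work=A]
After op 6 (merge): HEAD=main@C [main=C topic=B work=A]
After op 7 (merge): HEAD=main@D [main=D topic=B work=A]
After op 8 (merge): HEAD=main@E [main=E topic=B work=A]
ancestors(C) = {A,B,C}; C in? yes
ancestors(B) = {A,B}; A in? yes
ancestors(B) = {A,B}; E in? no
ancestors(D) = {A,B,C,D}; D in? yes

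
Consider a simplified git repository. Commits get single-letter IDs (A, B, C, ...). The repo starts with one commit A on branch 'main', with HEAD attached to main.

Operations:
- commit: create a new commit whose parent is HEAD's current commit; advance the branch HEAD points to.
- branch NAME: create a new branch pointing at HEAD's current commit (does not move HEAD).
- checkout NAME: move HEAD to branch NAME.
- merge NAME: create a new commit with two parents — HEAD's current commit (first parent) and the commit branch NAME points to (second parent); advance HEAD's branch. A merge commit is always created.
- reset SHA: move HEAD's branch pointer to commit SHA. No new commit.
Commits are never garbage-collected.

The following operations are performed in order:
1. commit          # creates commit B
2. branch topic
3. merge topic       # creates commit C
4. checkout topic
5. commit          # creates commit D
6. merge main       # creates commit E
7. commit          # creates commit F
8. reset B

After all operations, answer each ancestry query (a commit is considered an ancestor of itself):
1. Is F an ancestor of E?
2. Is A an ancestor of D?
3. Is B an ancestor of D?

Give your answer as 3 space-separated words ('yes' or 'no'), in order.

Answer: no yes yes

Derivation:
After op 1 (commit): HEAD=main@B [main=B]
After op 2 (branch): HEAD=main@B [main=B topic=B]
After op 3 (merge): HEAD=main@C [main=C topic=B]
After op 4 (checkout): HEAD=topic@B [main=C topic=B]
After op 5 (commit): HEAD=topic@D [main=C topic=D]
After op 6 (merge): HEAD=topic@E [main=C topic=E]
After op 7 (commit): HEAD=topic@F [main=C topic=F]
After op 8 (reset): HEAD=topic@B [main=C topic=B]
ancestors(E) = {A,B,C,D,E}; F in? no
ancestors(D) = {A,B,D}; A in? yes
ancestors(D) = {A,B,D}; B in? yes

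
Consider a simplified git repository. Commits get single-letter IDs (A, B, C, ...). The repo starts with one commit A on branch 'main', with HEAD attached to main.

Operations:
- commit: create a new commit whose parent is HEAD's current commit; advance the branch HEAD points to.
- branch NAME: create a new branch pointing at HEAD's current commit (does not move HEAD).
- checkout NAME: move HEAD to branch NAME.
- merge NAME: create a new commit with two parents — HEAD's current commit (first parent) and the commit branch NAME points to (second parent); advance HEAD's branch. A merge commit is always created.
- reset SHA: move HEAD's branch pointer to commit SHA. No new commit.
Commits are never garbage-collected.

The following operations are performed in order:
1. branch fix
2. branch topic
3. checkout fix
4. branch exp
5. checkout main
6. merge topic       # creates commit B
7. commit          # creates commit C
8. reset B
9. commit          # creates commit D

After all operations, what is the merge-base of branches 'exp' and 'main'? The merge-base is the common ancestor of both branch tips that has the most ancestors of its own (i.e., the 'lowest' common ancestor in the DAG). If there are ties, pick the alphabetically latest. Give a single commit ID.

After op 1 (branch): HEAD=main@A [fix=A main=A]
After op 2 (branch): HEAD=main@A [fix=A main=A topic=A]
After op 3 (checkout): HEAD=fix@A [fix=A main=A topic=A]
After op 4 (branch): HEAD=fix@A [exp=A fix=A main=A topic=A]
After op 5 (checkout): HEAD=main@A [exp=A fix=A main=A topic=A]
After op 6 (merge): HEAD=main@B [exp=A fix=A main=B topic=A]
After op 7 (commit): HEAD=main@C [exp=A fix=A main=C topic=A]
After op 8 (reset): HEAD=main@B [exp=A fix=A main=B topic=A]
After op 9 (commit): HEAD=main@D [exp=A fix=A main=D topic=A]
ancestors(exp=A): ['A']
ancestors(main=D): ['A', 'B', 'D']
common: ['A']

Answer: A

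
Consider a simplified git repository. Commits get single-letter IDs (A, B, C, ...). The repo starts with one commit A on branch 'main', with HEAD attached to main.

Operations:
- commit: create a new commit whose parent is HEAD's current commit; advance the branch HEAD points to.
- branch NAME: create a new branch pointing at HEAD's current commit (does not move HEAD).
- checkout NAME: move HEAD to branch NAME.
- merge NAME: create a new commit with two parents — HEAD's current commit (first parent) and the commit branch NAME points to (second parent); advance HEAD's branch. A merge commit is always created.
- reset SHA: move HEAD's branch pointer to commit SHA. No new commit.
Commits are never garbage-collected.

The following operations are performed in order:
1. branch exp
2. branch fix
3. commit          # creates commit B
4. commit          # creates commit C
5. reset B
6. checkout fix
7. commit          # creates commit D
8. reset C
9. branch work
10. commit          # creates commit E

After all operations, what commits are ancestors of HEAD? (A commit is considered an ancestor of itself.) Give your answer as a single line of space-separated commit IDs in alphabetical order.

Answer: A B C E

Derivation:
After op 1 (branch): HEAD=main@A [exp=A main=A]
After op 2 (branch): HEAD=main@A [exp=A fix=A main=A]
After op 3 (commit): HEAD=main@B [exp=A fix=A main=B]
After op 4 (commit): HEAD=main@C [exp=A fix=A main=C]
After op 5 (reset): HEAD=main@B [exp=A fix=A main=B]
After op 6 (checkout): HEAD=fix@A [exp=A fix=A main=B]
After op 7 (commit): HEAD=fix@D [exp=A fix=D main=B]
After op 8 (reset): HEAD=fix@C [exp=A fix=C main=B]
After op 9 (branch): HEAD=fix@C [exp=A fix=C main=B work=C]
After op 10 (commit): HEAD=fix@E [exp=A fix=E main=B work=C]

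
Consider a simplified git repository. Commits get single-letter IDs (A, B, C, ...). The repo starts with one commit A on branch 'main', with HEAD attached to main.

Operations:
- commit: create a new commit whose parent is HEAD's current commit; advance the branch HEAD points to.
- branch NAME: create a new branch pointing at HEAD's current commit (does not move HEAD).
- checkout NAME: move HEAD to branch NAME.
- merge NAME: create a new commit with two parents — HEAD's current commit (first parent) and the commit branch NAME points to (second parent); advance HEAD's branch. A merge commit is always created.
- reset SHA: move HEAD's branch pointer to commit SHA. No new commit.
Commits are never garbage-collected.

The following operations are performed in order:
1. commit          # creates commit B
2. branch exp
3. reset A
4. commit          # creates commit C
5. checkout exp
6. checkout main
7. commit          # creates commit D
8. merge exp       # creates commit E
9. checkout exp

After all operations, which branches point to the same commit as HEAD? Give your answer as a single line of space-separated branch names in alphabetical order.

Answer: exp

Derivation:
After op 1 (commit): HEAD=main@B [main=B]
After op 2 (branch): HEAD=main@B [exp=B main=B]
After op 3 (reset): HEAD=main@A [exp=B main=A]
After op 4 (commit): HEAD=main@C [exp=B main=C]
After op 5 (checkout): HEAD=exp@B [exp=B main=C]
After op 6 (checkout): HEAD=main@C [exp=B main=C]
After op 7 (commit): HEAD=main@D [exp=B main=D]
After op 8 (merge): HEAD=main@E [exp=B main=E]
After op 9 (checkout): HEAD=exp@B [exp=B main=E]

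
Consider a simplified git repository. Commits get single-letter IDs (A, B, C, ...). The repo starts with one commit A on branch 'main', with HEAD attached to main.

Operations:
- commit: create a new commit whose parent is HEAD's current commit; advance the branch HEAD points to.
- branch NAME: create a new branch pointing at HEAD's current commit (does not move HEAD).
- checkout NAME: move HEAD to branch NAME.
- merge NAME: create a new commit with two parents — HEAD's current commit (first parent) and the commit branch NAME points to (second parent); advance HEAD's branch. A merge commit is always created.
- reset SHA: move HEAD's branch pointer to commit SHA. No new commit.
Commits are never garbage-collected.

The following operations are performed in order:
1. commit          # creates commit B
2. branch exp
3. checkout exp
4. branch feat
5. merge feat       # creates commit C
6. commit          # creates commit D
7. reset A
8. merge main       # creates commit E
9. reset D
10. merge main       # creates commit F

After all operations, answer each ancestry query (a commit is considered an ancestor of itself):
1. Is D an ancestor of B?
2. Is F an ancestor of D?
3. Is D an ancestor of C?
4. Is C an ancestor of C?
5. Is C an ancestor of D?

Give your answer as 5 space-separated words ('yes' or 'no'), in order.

After op 1 (commit): HEAD=main@B [main=B]
After op 2 (branch): HEAD=main@B [exp=B main=B]
After op 3 (checkout): HEAD=exp@B [exp=B main=B]
After op 4 (branch): HEAD=exp@B [exp=B feat=B main=B]
After op 5 (merge): HEAD=exp@C [exp=C feat=B main=B]
After op 6 (commit): HEAD=exp@D [exp=D feat=B main=B]
After op 7 (reset): HEAD=exp@A [exp=A feat=B main=B]
After op 8 (merge): HEAD=exp@E [exp=E feat=B main=B]
After op 9 (reset): HEAD=exp@D [exp=D feat=B main=B]
After op 10 (merge): HEAD=exp@F [exp=F feat=B main=B]
ancestors(B) = {A,B}; D in? no
ancestors(D) = {A,B,C,D}; F in? no
ancestors(C) = {A,B,C}; D in? no
ancestors(C) = {A,B,C}; C in? yes
ancestors(D) = {A,B,C,D}; C in? yes

Answer: no no no yes yes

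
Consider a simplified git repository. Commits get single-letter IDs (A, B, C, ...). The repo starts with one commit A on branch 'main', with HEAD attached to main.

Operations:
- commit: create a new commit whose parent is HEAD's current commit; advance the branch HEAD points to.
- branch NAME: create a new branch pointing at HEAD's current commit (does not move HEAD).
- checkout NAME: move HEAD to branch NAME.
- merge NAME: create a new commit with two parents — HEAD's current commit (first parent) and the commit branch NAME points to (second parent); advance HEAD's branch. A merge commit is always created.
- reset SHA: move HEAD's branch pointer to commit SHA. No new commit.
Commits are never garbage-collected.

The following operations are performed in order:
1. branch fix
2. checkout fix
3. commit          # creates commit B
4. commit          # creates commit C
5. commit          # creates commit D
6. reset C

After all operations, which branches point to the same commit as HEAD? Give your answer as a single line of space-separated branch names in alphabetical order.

After op 1 (branch): HEAD=main@A [fix=A main=A]
After op 2 (checkout): HEAD=fix@A [fix=A main=A]
After op 3 (commit): HEAD=fix@B [fix=B main=A]
After op 4 (commit): HEAD=fix@C [fix=C main=A]
After op 5 (commit): HEAD=fix@D [fix=D main=A]
After op 6 (reset): HEAD=fix@C [fix=C main=A]

Answer: fix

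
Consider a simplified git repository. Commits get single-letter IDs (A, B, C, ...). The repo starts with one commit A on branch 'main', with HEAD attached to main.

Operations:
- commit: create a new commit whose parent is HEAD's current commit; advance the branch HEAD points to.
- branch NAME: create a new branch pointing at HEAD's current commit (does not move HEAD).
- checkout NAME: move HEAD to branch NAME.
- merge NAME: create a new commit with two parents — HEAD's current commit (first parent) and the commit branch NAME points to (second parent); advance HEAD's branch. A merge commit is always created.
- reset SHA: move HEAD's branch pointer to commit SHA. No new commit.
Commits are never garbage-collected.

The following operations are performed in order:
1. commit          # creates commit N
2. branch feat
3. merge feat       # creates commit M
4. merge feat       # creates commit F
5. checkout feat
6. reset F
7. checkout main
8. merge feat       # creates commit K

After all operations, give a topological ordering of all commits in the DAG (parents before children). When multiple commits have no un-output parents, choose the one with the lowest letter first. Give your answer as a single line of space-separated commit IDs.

Answer: A N M F K

Derivation:
After op 1 (commit): HEAD=main@N [main=N]
After op 2 (branch): HEAD=main@N [feat=N main=N]
After op 3 (merge): HEAD=main@M [feat=N main=M]
After op 4 (merge): HEAD=main@F [feat=N main=F]
After op 5 (checkout): HEAD=feat@N [feat=N main=F]
After op 6 (reset): HEAD=feat@F [feat=F main=F]
After op 7 (checkout): HEAD=main@F [feat=F main=F]
After op 8 (merge): HEAD=main@K [feat=F main=K]
commit A: parents=[]
commit F: parents=['M', 'N']
commit K: parents=['F', 'F']
commit M: parents=['N', 'N']
commit N: parents=['A']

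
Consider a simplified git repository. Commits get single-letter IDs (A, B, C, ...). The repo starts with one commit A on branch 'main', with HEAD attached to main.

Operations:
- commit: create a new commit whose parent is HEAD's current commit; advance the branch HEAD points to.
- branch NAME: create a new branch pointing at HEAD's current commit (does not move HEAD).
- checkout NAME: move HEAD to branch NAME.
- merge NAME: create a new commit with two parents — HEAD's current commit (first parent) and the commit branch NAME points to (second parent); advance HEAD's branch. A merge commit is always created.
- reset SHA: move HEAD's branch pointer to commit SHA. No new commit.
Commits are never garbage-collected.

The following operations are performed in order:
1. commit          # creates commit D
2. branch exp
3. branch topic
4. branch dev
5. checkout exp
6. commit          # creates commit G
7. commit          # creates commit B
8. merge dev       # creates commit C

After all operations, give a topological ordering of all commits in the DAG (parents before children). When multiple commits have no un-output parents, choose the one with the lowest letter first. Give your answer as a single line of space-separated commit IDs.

Answer: A D G B C

Derivation:
After op 1 (commit): HEAD=main@D [main=D]
After op 2 (branch): HEAD=main@D [exp=D main=D]
After op 3 (branch): HEAD=main@D [exp=D main=D topic=D]
After op 4 (branch): HEAD=main@D [dev=D exp=D main=D topic=D]
After op 5 (checkout): HEAD=exp@D [dev=D exp=D main=D topic=D]
After op 6 (commit): HEAD=exp@G [dev=D exp=G main=D topic=D]
After op 7 (commit): HEAD=exp@B [dev=D exp=B main=D topic=D]
After op 8 (merge): HEAD=exp@C [dev=D exp=C main=D topic=D]
commit A: parents=[]
commit B: parents=['G']
commit C: parents=['B', 'D']
commit D: parents=['A']
commit G: parents=['D']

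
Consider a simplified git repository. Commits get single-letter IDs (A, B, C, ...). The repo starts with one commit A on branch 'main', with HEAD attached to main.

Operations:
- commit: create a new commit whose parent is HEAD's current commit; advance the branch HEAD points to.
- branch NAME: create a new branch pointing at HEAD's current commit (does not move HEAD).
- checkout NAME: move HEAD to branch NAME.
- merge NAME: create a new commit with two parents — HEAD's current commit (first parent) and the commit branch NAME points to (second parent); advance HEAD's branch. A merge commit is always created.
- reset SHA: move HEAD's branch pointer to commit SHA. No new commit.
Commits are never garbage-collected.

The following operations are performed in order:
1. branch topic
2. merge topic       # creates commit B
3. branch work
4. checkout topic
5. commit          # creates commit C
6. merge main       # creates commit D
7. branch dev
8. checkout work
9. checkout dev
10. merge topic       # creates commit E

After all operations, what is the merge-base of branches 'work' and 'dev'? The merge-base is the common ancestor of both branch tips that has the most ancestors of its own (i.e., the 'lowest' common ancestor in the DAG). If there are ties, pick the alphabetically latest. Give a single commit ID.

After op 1 (branch): HEAD=main@A [main=A topic=A]
After op 2 (merge): HEAD=main@B [main=B topic=A]
After op 3 (branch): HEAD=main@B [main=B topic=A work=B]
After op 4 (checkout): HEAD=topic@A [main=B topic=A work=B]
After op 5 (commit): HEAD=topic@C [main=B topic=C work=B]
After op 6 (merge): HEAD=topic@D [main=B topic=D work=B]
After op 7 (branch): HEAD=topic@D [dev=D main=B topic=D work=B]
After op 8 (checkout): HEAD=work@B [dev=D main=B topic=D work=B]
After op 9 (checkout): HEAD=dev@D [dev=D main=B topic=D work=B]
After op 10 (merge): HEAD=dev@E [dev=E main=B topic=D work=B]
ancestors(work=B): ['A', 'B']
ancestors(dev=E): ['A', 'B', 'C', 'D', 'E']
common: ['A', 'B']

Answer: B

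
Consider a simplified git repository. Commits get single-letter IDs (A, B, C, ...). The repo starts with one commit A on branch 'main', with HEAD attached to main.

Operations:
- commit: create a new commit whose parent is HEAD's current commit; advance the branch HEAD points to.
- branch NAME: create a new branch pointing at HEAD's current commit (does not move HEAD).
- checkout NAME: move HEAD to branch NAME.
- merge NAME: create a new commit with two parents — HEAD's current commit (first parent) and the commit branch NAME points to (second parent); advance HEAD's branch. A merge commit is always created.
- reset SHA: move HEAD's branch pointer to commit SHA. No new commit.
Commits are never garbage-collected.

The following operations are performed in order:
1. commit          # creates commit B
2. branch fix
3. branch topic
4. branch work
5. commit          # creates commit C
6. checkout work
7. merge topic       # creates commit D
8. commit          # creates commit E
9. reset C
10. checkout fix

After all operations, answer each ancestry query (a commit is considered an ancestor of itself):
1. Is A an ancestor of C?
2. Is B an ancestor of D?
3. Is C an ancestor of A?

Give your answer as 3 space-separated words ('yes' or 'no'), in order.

Answer: yes yes no

Derivation:
After op 1 (commit): HEAD=main@B [main=B]
After op 2 (branch): HEAD=main@B [fix=B main=B]
After op 3 (branch): HEAD=main@B [fix=B main=B topic=B]
After op 4 (branch): HEAD=main@B [fix=B main=B topic=B work=B]
After op 5 (commit): HEAD=main@C [fix=B main=C topic=B work=B]
After op 6 (checkout): HEAD=work@B [fix=B main=C topic=B work=B]
After op 7 (merge): HEAD=work@D [fix=B main=C topic=B work=D]
After op 8 (commit): HEAD=work@E [fix=B main=C topic=B work=E]
After op 9 (reset): HEAD=work@C [fix=B main=C topic=B work=C]
After op 10 (checkout): HEAD=fix@B [fix=B main=C topic=B work=C]
ancestors(C) = {A,B,C}; A in? yes
ancestors(D) = {A,B,D}; B in? yes
ancestors(A) = {A}; C in? no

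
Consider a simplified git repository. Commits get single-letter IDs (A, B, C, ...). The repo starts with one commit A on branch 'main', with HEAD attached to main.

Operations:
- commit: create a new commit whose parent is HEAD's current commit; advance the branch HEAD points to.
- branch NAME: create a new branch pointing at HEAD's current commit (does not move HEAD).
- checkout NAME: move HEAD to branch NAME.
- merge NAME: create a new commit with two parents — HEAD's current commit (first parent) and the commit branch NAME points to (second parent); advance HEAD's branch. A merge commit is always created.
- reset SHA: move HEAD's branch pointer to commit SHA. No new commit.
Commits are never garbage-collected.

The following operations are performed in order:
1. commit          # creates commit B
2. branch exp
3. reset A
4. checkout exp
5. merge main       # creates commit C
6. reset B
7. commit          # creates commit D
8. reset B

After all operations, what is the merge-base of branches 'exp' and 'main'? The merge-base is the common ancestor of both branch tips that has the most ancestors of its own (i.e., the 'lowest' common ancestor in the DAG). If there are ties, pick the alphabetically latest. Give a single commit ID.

Answer: A

Derivation:
After op 1 (commit): HEAD=main@B [main=B]
After op 2 (branch): HEAD=main@B [exp=B main=B]
After op 3 (reset): HEAD=main@A [exp=B main=A]
After op 4 (checkout): HEAD=exp@B [exp=B main=A]
After op 5 (merge): HEAD=exp@C [exp=C main=A]
After op 6 (reset): HEAD=exp@B [exp=B main=A]
After op 7 (commit): HEAD=exp@D [exp=D main=A]
After op 8 (reset): HEAD=exp@B [exp=B main=A]
ancestors(exp=B): ['A', 'B']
ancestors(main=A): ['A']
common: ['A']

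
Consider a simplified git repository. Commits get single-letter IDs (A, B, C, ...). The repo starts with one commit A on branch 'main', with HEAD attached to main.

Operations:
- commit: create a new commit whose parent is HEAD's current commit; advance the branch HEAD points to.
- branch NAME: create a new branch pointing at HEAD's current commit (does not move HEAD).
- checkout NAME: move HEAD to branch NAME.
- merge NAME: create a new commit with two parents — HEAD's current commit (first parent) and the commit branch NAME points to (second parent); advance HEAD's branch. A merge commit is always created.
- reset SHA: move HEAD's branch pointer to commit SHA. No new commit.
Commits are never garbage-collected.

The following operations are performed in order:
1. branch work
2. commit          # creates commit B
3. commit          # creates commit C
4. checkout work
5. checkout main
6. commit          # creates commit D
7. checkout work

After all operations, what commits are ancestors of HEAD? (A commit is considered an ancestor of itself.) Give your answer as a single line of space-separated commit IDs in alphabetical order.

Answer: A

Derivation:
After op 1 (branch): HEAD=main@A [main=A work=A]
After op 2 (commit): HEAD=main@B [main=B work=A]
After op 3 (commit): HEAD=main@C [main=C work=A]
After op 4 (checkout): HEAD=work@A [main=C work=A]
After op 5 (checkout): HEAD=main@C [main=C work=A]
After op 6 (commit): HEAD=main@D [main=D work=A]
After op 7 (checkout): HEAD=work@A [main=D work=A]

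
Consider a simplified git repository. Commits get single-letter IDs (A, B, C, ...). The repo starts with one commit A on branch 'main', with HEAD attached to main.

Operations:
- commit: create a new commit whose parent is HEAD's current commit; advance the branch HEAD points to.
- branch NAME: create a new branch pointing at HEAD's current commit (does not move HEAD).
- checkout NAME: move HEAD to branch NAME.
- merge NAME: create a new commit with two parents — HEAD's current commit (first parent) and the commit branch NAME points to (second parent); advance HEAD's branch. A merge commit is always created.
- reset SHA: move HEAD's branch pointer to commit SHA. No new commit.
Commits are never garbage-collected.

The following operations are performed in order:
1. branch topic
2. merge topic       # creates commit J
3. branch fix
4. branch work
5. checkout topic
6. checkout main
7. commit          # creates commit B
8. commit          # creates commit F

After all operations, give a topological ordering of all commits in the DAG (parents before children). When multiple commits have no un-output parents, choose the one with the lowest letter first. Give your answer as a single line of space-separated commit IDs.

Answer: A J B F

Derivation:
After op 1 (branch): HEAD=main@A [main=A topic=A]
After op 2 (merge): HEAD=main@J [main=J topic=A]
After op 3 (branch): HEAD=main@J [fix=J main=J topic=A]
After op 4 (branch): HEAD=main@J [fix=J main=J topic=A work=J]
After op 5 (checkout): HEAD=topic@A [fix=J main=J topic=A work=J]
After op 6 (checkout): HEAD=main@J [fix=J main=J topic=A work=J]
After op 7 (commit): HEAD=main@B [fix=J main=B topic=A work=J]
After op 8 (commit): HEAD=main@F [fix=J main=F topic=A work=J]
commit A: parents=[]
commit B: parents=['J']
commit F: parents=['B']
commit J: parents=['A', 'A']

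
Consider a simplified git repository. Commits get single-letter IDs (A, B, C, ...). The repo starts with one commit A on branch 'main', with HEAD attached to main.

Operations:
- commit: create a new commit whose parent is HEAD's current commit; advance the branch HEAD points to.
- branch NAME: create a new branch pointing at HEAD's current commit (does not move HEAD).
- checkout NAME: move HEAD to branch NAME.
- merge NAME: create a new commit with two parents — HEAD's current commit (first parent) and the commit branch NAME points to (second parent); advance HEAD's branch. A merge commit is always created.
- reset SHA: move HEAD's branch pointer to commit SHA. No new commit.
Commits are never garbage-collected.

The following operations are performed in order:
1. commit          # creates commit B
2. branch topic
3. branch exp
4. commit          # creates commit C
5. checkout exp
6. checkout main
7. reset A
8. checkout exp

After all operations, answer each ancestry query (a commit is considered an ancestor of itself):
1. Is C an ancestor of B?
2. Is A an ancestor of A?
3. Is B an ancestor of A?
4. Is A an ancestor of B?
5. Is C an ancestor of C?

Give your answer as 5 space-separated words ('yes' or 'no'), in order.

Answer: no yes no yes yes

Derivation:
After op 1 (commit): HEAD=main@B [main=B]
After op 2 (branch): HEAD=main@B [main=B topic=B]
After op 3 (branch): HEAD=main@B [exp=B main=B topic=B]
After op 4 (commit): HEAD=main@C [exp=B main=C topic=B]
After op 5 (checkout): HEAD=exp@B [exp=B main=C topic=B]
After op 6 (checkout): HEAD=main@C [exp=B main=C topic=B]
After op 7 (reset): HEAD=main@A [exp=B main=A topic=B]
After op 8 (checkout): HEAD=exp@B [exp=B main=A topic=B]
ancestors(B) = {A,B}; C in? no
ancestors(A) = {A}; A in? yes
ancestors(A) = {A}; B in? no
ancestors(B) = {A,B}; A in? yes
ancestors(C) = {A,B,C}; C in? yes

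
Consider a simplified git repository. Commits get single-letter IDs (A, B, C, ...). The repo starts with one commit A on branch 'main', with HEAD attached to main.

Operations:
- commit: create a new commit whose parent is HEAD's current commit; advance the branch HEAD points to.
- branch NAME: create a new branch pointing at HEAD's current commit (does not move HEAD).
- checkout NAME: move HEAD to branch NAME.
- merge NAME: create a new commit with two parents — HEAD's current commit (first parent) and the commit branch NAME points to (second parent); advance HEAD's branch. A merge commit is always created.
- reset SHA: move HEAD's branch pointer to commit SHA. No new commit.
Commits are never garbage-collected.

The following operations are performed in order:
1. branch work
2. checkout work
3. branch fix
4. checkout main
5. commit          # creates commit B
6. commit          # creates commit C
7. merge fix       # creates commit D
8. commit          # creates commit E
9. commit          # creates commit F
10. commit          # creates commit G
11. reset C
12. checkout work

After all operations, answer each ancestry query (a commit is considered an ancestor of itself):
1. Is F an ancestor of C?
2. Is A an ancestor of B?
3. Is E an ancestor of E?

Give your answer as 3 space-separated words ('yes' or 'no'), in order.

Answer: no yes yes

Derivation:
After op 1 (branch): HEAD=main@A [main=A work=A]
After op 2 (checkout): HEAD=work@A [main=A work=A]
After op 3 (branch): HEAD=work@A [fix=A main=A work=A]
After op 4 (checkout): HEAD=main@A [fix=A main=A work=A]
After op 5 (commit): HEAD=main@B [fix=A main=B work=A]
After op 6 (commit): HEAD=main@C [fix=A main=C work=A]
After op 7 (merge): HEAD=main@D [fix=A main=D work=A]
After op 8 (commit): HEAD=main@E [fix=A main=E work=A]
After op 9 (commit): HEAD=main@F [fix=A main=F work=A]
After op 10 (commit): HEAD=main@G [fix=A main=G work=A]
After op 11 (reset): HEAD=main@C [fix=A main=C work=A]
After op 12 (checkout): HEAD=work@A [fix=A main=C work=A]
ancestors(C) = {A,B,C}; F in? no
ancestors(B) = {A,B}; A in? yes
ancestors(E) = {A,B,C,D,E}; E in? yes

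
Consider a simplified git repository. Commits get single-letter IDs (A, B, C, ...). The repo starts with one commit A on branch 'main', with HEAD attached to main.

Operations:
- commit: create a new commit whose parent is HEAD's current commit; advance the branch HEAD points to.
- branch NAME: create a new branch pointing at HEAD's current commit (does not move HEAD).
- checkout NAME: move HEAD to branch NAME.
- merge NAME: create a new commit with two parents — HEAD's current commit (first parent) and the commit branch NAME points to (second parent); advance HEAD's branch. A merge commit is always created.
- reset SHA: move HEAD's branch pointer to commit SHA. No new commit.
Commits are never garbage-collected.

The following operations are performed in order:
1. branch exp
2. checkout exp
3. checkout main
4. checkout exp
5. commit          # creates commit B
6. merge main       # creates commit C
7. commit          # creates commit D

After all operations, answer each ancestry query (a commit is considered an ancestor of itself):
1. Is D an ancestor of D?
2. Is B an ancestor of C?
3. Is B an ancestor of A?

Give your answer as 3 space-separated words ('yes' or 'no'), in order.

After op 1 (branch): HEAD=main@A [exp=A main=A]
After op 2 (checkout): HEAD=exp@A [exp=A main=A]
After op 3 (checkout): HEAD=main@A [exp=A main=A]
After op 4 (checkout): HEAD=exp@A [exp=A main=A]
After op 5 (commit): HEAD=exp@B [exp=B main=A]
After op 6 (merge): HEAD=exp@C [exp=C main=A]
After op 7 (commit): HEAD=exp@D [exp=D main=A]
ancestors(D) = {A,B,C,D}; D in? yes
ancestors(C) = {A,B,C}; B in? yes
ancestors(A) = {A}; B in? no

Answer: yes yes no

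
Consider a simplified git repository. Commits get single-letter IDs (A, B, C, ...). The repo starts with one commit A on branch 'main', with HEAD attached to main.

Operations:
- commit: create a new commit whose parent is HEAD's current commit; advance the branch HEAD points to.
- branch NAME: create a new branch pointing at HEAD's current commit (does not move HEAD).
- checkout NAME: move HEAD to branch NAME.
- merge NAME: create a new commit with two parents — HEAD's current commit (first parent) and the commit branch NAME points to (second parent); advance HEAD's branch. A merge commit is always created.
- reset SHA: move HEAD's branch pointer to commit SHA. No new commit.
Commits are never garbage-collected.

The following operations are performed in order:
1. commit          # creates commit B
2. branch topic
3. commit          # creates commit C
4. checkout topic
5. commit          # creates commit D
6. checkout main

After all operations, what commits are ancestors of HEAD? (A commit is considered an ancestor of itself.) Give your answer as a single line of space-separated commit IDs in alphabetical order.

Answer: A B C

Derivation:
After op 1 (commit): HEAD=main@B [main=B]
After op 2 (branch): HEAD=main@B [main=B topic=B]
After op 3 (commit): HEAD=main@C [main=C topic=B]
After op 4 (checkout): HEAD=topic@B [main=C topic=B]
After op 5 (commit): HEAD=topic@D [main=C topic=D]
After op 6 (checkout): HEAD=main@C [main=C topic=D]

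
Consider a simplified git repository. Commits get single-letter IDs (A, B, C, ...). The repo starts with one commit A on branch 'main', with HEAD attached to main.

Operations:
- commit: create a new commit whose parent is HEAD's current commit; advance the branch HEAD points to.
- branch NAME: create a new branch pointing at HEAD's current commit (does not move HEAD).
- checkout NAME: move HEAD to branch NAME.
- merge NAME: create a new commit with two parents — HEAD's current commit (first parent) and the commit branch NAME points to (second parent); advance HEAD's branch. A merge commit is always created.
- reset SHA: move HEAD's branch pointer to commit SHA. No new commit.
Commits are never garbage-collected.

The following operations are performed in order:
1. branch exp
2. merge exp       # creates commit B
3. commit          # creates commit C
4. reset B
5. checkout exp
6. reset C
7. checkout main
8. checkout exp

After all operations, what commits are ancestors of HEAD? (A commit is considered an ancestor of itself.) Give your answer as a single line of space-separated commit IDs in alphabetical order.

After op 1 (branch): HEAD=main@A [exp=A main=A]
After op 2 (merge): HEAD=main@B [exp=A main=B]
After op 3 (commit): HEAD=main@C [exp=A main=C]
After op 4 (reset): HEAD=main@B [exp=A main=B]
After op 5 (checkout): HEAD=exp@A [exp=A main=B]
After op 6 (reset): HEAD=exp@C [exp=C main=B]
After op 7 (checkout): HEAD=main@B [exp=C main=B]
After op 8 (checkout): HEAD=exp@C [exp=C main=B]

Answer: A B C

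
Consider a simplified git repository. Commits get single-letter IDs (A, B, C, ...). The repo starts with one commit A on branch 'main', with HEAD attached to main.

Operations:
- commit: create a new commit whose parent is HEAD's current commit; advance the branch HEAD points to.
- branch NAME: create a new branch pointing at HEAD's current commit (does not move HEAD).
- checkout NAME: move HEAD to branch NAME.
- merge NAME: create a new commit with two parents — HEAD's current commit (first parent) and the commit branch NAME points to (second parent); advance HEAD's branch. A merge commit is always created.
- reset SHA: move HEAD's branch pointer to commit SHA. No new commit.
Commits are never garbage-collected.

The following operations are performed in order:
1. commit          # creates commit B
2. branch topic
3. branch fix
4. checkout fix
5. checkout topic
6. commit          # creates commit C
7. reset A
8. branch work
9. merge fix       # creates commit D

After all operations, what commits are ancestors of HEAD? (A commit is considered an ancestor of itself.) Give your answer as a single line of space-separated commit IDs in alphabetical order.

After op 1 (commit): HEAD=main@B [main=B]
After op 2 (branch): HEAD=main@B [main=B topic=B]
After op 3 (branch): HEAD=main@B [fix=B main=B topic=B]
After op 4 (checkout): HEAD=fix@B [fix=B main=B topic=B]
After op 5 (checkout): HEAD=topic@B [fix=B main=B topic=B]
After op 6 (commit): HEAD=topic@C [fix=B main=B topic=C]
After op 7 (reset): HEAD=topic@A [fix=B main=B topic=A]
After op 8 (branch): HEAD=topic@A [fix=B main=B topic=A work=A]
After op 9 (merge): HEAD=topic@D [fix=B main=B topic=D work=A]

Answer: A B D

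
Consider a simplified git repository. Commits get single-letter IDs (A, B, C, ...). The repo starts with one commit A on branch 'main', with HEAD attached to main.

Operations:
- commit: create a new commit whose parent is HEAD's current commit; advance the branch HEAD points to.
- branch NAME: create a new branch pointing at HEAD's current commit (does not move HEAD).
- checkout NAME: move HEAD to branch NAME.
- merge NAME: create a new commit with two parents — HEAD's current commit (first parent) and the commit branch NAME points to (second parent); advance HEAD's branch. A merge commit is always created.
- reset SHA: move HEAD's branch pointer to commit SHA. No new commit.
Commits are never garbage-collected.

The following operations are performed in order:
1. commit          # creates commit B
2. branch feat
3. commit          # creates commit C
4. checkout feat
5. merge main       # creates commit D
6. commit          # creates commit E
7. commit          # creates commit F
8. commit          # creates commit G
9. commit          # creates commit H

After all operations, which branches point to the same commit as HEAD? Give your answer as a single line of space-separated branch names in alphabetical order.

Answer: feat

Derivation:
After op 1 (commit): HEAD=main@B [main=B]
After op 2 (branch): HEAD=main@B [feat=B main=B]
After op 3 (commit): HEAD=main@C [feat=B main=C]
After op 4 (checkout): HEAD=feat@B [feat=B main=C]
After op 5 (merge): HEAD=feat@D [feat=D main=C]
After op 6 (commit): HEAD=feat@E [feat=E main=C]
After op 7 (commit): HEAD=feat@F [feat=F main=C]
After op 8 (commit): HEAD=feat@G [feat=G main=C]
After op 9 (commit): HEAD=feat@H [feat=H main=C]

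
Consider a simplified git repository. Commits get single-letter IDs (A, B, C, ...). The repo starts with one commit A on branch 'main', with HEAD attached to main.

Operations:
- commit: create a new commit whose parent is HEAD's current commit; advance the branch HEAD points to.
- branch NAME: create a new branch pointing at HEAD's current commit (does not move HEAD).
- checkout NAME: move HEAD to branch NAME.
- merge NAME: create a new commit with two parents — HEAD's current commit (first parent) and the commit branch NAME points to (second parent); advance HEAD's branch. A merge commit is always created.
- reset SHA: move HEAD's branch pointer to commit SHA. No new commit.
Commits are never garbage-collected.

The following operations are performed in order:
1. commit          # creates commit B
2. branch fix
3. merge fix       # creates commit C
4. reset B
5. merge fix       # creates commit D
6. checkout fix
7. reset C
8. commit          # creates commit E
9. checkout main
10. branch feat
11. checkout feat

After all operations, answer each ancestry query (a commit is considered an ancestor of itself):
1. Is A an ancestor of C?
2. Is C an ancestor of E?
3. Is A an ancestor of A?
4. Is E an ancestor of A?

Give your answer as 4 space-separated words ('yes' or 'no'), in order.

After op 1 (commit): HEAD=main@B [main=B]
After op 2 (branch): HEAD=main@B [fix=B main=B]
After op 3 (merge): HEAD=main@C [fix=B main=C]
After op 4 (reset): HEAD=main@B [fix=B main=B]
After op 5 (merge): HEAD=main@D [fix=B main=D]
After op 6 (checkout): HEAD=fix@B [fix=B main=D]
After op 7 (reset): HEAD=fix@C [fix=C main=D]
After op 8 (commit): HEAD=fix@E [fix=E main=D]
After op 9 (checkout): HEAD=main@D [fix=E main=D]
After op 10 (branch): HEAD=main@D [feat=D fix=E main=D]
After op 11 (checkout): HEAD=feat@D [feat=D fix=E main=D]
ancestors(C) = {A,B,C}; A in? yes
ancestors(E) = {A,B,C,E}; C in? yes
ancestors(A) = {A}; A in? yes
ancestors(A) = {A}; E in? no

Answer: yes yes yes no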